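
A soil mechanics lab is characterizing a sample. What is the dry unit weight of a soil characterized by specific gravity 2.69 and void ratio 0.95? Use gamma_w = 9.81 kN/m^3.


Using gamma_d = Gs * gamma_w / (1 + e)
gamma_d = 2.69 * 9.81 / (1 + 0.95)
gamma_d = 2.69 * 9.81 / 1.95
gamma_d = 13.533 kN/m^3


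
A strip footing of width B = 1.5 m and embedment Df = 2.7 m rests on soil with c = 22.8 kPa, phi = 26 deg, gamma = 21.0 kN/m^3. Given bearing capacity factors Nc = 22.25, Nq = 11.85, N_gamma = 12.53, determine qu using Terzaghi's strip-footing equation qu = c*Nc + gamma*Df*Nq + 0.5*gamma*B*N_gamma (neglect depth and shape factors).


Result: 1376.54 kPa

Derivation:
Compute qu = c*Nc + gamma*Df*Nq + 0.5*gamma*B*N_gamma
Term 1: 22.8 * 22.25 = 507.3
Term 2: 21.0 * 2.7 * 11.85 = 671.895
Term 3: 0.5 * 21.0 * 1.5 * 12.53 = 197.3475
qu = 507.3 + 671.895 + 197.3475
qu = 1376.54 kPa


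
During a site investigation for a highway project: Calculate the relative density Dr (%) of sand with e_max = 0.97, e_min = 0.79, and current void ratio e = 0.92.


Using Dr = (e_max - e) / (e_max - e_min) * 100
e_max - e = 0.97 - 0.92 = 0.05
e_max - e_min = 0.97 - 0.79 = 0.18
Dr = 0.05 / 0.18 * 100
Dr = 27.78 %


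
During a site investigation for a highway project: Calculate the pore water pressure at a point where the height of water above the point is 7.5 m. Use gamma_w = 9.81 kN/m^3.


Result: 73.58 kPa

Derivation:
Using u = gamma_w * h_w
u = 9.81 * 7.5
u = 73.58 kPa


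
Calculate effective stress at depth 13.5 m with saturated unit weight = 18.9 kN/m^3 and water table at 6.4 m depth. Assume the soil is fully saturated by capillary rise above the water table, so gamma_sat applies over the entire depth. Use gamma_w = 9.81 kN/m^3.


Total stress = gamma_sat * depth
sigma = 18.9 * 13.5 = 255.15 kPa
Pore water pressure u = gamma_w * (depth - d_wt)
u = 9.81 * (13.5 - 6.4) = 69.651 kPa
Effective stress = sigma - u
sigma' = 255.15 - 69.651 = 185.5 kPa


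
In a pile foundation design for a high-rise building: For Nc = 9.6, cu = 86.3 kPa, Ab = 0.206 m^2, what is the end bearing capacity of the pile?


Result: 170.67 kN

Derivation:
Using Qb = Nc * cu * Ab
Qb = 9.6 * 86.3 * 0.206
Qb = 170.67 kN


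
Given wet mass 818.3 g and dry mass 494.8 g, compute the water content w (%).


Using w = (m_wet - m_dry) / m_dry * 100
m_wet - m_dry = 818.3 - 494.8 = 323.5 g
w = 323.5 / 494.8 * 100
w = 65.38 %


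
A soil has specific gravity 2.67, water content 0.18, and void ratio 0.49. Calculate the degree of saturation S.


Result: 0.9808

Derivation:
Using S = Gs * w / e
S = 2.67 * 0.18 / 0.49
S = 0.9808


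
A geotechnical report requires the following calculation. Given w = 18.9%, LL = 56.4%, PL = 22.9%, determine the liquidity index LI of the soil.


First compute the plasticity index:
PI = LL - PL = 56.4 - 22.9 = 33.5
Then compute the liquidity index:
LI = (w - PL) / PI
LI = (18.9 - 22.9) / 33.5
LI = -0.119


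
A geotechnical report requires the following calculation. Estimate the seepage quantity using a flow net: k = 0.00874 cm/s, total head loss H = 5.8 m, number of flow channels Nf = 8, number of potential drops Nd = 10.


Convert k to m/s for unit consistency with H:
k = 0.00874 cm/s = 0.00874 / 100 m/s = 8.74e-05 m/s
Using q = k * H * Nf / Nd
Nf / Nd = 8 / 10 = 0.8
q = 8.74e-05 * 5.8 * 0.8
q = 0.0004055 m^3/s per m


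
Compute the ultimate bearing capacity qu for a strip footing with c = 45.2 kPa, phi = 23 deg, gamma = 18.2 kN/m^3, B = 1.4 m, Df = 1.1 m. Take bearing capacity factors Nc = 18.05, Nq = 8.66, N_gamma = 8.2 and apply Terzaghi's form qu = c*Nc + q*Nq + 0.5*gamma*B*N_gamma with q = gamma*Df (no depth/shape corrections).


Compute qu = c*Nc + gamma*Df*Nq + 0.5*gamma*B*N_gamma
Term 1: 45.2 * 18.05 = 815.86
Term 2: 18.2 * 1.1 * 8.66 = 173.3732
Term 3: 0.5 * 18.2 * 1.4 * 8.2 = 104.468
qu = 815.86 + 173.3732 + 104.468
qu = 1093.7 kPa


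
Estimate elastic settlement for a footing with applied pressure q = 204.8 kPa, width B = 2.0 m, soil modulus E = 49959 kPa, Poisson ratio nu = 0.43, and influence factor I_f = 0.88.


Result: 5.881 mm

Derivation:
Using Se = q * B * (1 - nu^2) * I_f / E
1 - nu^2 = 1 - 0.43^2 = 0.8151
Se = 204.8 * 2.0 * 0.8151 * 0.88 / 49959
Se = 0.005881 m
Convert to mm: Se = 0.005881 * 1000 = 5.881 mm


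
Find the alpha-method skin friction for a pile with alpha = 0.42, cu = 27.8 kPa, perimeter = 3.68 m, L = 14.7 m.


Using Qs = alpha * cu * perimeter * L
Qs = 0.42 * 27.8 * 3.68 * 14.7
Qs = 631.62 kN


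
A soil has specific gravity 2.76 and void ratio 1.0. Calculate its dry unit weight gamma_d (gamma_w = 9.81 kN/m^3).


Using gamma_d = Gs * gamma_w / (1 + e)
gamma_d = 2.76 * 9.81 / (1 + 1.0)
gamma_d = 2.76 * 9.81 / 2.0
gamma_d = 13.538 kN/m^3


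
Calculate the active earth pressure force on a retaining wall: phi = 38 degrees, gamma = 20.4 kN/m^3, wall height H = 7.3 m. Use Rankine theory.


Result: 129.3 kN/m

Derivation:
Compute active earth pressure coefficient:
Ka = tan^2(45 - phi/2) = tan^2(26.0) = 0.237883
Compute active force:
Pa = 0.5 * Ka * gamma * H^2
Pa = 0.5 * 0.237883 * 20.4 * 7.3^2
Pa = 129.3 kN/m


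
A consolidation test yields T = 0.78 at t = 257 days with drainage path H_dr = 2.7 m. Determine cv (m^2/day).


Using cv = T * H_dr^2 / t
H_dr^2 = 2.7^2 = 7.29
cv = 0.78 * 7.29 / 257
cv = 0.02213 m^2/day


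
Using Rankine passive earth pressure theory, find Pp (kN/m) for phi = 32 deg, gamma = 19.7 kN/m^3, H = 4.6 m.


Result: 678.34 kN/m

Derivation:
Compute passive earth pressure coefficient:
Kp = tan^2(45 + phi/2) = tan^2(61.0) = 3.254588
Compute passive force:
Pp = 0.5 * Kp * gamma * H^2
Pp = 0.5 * 3.254588 * 19.7 * 4.6^2
Pp = 678.34 kN/m


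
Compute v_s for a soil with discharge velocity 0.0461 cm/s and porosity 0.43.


Result: 0.10721 cm/s

Derivation:
Using v_s = v_d / n
v_s = 0.0461 / 0.43
v_s = 0.10721 cm/s


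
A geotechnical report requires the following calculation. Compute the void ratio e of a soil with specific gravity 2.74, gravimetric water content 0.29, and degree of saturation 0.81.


Using the relation e = Gs * w / S
e = 2.74 * 0.29 / 0.81
e = 0.981


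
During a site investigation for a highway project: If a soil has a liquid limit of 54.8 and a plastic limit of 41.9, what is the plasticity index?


Using PI = LL - PL
PI = 54.8 - 41.9
PI = 12.9


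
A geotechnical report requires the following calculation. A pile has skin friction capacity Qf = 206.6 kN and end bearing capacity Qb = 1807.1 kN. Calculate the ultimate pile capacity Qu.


Using Qu = Qf + Qb
Qu = 206.6 + 1807.1
Qu = 2013.7 kN


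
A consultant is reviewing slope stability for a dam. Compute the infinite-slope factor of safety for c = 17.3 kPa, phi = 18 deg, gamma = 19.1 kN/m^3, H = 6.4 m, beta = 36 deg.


Using Fs = c / (gamma*H*sin(beta)*cos(beta)) + tan(phi)/tan(beta)
Cohesion contribution = 17.3 / (19.1*6.4*sin(36)*cos(36))
Cohesion contribution = 0.297616
Friction contribution = tan(18)/tan(36) = 0.447214
Fs = 0.297616 + 0.447214
Fs = 0.745


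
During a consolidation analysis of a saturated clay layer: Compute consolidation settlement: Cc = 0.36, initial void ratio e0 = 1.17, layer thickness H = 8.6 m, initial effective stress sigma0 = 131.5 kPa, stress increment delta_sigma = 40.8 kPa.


Result: 0.1674 m

Derivation:
Using Sc = Cc * H / (1 + e0) * log10((sigma0 + delta_sigma) / sigma0)
Stress ratio = (131.5 + 40.8) / 131.5 = 1.31027
log10(1.31027) = 0.11736
Cc * H / (1 + e0) = 0.36 * 8.6 / (1 + 1.17) = 1.42673
Sc = 1.42673 * 0.11736
Sc = 0.1674 m


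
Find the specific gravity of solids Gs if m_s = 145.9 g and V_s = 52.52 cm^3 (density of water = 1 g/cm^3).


Result: 2.778

Derivation:
Using Gs = m_s / (V_s * rho_w)
Since rho_w = 1 g/cm^3:
Gs = 145.9 / 52.52
Gs = 2.778


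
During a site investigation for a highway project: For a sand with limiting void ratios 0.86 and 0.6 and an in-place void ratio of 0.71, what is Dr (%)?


Result: 57.69 %

Derivation:
Using Dr = (e_max - e) / (e_max - e_min) * 100
e_max - e = 0.86 - 0.71 = 0.15
e_max - e_min = 0.86 - 0.6 = 0.26
Dr = 0.15 / 0.26 * 100
Dr = 57.69 %


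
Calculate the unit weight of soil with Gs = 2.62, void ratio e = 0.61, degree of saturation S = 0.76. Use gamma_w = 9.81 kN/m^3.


Using gamma = gamma_w * (Gs + S*e) / (1 + e)
Numerator: Gs + S*e = 2.62 + 0.76*0.61 = 3.0836
Denominator: 1 + e = 1 + 0.61 = 1.61
gamma = 9.81 * 3.0836 / 1.61
gamma = 18.789 kN/m^3


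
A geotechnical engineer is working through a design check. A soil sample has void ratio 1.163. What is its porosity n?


Using the relation n = e / (1 + e)
n = 1.163 / (1 + 1.163)
n = 1.163 / 2.163
n = 0.5377


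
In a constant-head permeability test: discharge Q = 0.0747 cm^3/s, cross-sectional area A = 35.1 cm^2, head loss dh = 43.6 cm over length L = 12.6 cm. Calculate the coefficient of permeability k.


Compute hydraulic gradient:
i = dh / L = 43.6 / 12.6 = 3.46032
Then apply Darcy's law:
k = Q / (A * i)
k = 0.0747 / (35.1 * 3.46032)
k = 0.0747 / 121.457
k = 0.000615 cm/s


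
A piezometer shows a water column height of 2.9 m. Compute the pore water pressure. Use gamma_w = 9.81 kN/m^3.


Using u = gamma_w * h_w
u = 9.81 * 2.9
u = 28.45 kPa


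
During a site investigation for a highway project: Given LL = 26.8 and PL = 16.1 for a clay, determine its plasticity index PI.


Using PI = LL - PL
PI = 26.8 - 16.1
PI = 10.7


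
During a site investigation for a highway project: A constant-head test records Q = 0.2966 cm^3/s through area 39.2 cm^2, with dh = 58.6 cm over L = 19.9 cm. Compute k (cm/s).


Compute hydraulic gradient:
i = dh / L = 58.6 / 19.9 = 2.94472
Then apply Darcy's law:
k = Q / (A * i)
k = 0.2966 / (39.2 * 2.94472)
k = 0.2966 / 115.433
k = 0.002569 cm/s


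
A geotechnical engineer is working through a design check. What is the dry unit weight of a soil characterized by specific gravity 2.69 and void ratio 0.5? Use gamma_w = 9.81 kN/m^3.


Result: 17.593 kN/m^3

Derivation:
Using gamma_d = Gs * gamma_w / (1 + e)
gamma_d = 2.69 * 9.81 / (1 + 0.5)
gamma_d = 2.69 * 9.81 / 1.5
gamma_d = 17.593 kN/m^3


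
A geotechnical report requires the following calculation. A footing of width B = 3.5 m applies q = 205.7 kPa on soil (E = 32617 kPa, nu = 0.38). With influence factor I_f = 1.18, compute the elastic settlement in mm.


Result: 22.285 mm

Derivation:
Using Se = q * B * (1 - nu^2) * I_f / E
1 - nu^2 = 1 - 0.38^2 = 0.8556
Se = 205.7 * 3.5 * 0.8556 * 1.18 / 32617
Se = 0.022285 m
Convert to mm: Se = 0.022285 * 1000 = 22.285 mm


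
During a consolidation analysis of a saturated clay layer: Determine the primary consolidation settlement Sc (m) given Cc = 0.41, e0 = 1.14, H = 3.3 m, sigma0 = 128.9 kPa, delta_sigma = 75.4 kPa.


Using Sc = Cc * H / (1 + e0) * log10((sigma0 + delta_sigma) / sigma0)
Stress ratio = (128.9 + 75.4) / 128.9 = 1.58495
log10(1.58495) = 0.200015
Cc * H / (1 + e0) = 0.41 * 3.3 / (1 + 1.14) = 0.632243
Sc = 0.632243 * 0.200015
Sc = 0.1265 m


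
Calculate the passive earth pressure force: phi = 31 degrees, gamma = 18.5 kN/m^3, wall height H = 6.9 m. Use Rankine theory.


Compute passive earth pressure coefficient:
Kp = tan^2(45 + phi/2) = tan^2(60.5) = 3.124035
Compute passive force:
Pp = 0.5 * Kp * gamma * H^2
Pp = 0.5 * 3.124035 * 18.5 * 6.9^2
Pp = 1375.8 kN/m


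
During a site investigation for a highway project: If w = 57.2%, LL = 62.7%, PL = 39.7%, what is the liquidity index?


First compute the plasticity index:
PI = LL - PL = 62.7 - 39.7 = 23.0
Then compute the liquidity index:
LI = (w - PL) / PI
LI = (57.2 - 39.7) / 23.0
LI = 0.761


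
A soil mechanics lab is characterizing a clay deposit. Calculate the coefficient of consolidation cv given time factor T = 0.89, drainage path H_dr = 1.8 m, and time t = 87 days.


Using cv = T * H_dr^2 / t
H_dr^2 = 1.8^2 = 3.24
cv = 0.89 * 3.24 / 87
cv = 0.03314 m^2/day


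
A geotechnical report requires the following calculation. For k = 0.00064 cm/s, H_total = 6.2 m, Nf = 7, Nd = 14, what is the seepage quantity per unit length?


Convert k to m/s for unit consistency with H:
k = 0.00064 cm/s = 0.00064 / 100 m/s = 6.4e-06 m/s
Using q = k * H * Nf / Nd
Nf / Nd = 7 / 14 = 0.5
q = 6.4e-06 * 6.2 * 0.5
q = 1.984e-05 m^3/s per m


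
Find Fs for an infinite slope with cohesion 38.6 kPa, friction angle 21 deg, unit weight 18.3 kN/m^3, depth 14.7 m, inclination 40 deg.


Using Fs = c / (gamma*H*sin(beta)*cos(beta)) + tan(phi)/tan(beta)
Cohesion contribution = 38.6 / (18.3*14.7*sin(40)*cos(40))
Cohesion contribution = 0.291405
Friction contribution = tan(21)/tan(40) = 0.457471
Fs = 0.291405 + 0.457471
Fs = 0.749


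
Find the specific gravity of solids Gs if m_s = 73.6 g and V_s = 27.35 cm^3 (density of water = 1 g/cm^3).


Using Gs = m_s / (V_s * rho_w)
Since rho_w = 1 g/cm^3:
Gs = 73.6 / 27.35
Gs = 2.691


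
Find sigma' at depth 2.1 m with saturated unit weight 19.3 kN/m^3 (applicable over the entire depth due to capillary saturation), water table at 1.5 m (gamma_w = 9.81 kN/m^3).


Total stress = gamma_sat * depth
sigma = 19.3 * 2.1 = 40.53 kPa
Pore water pressure u = gamma_w * (depth - d_wt)
u = 9.81 * (2.1 - 1.5) = 5.886 kPa
Effective stress = sigma - u
sigma' = 40.53 - 5.886 = 34.64 kPa


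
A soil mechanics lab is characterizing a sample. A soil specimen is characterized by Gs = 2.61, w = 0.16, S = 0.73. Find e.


Result: 0.5721

Derivation:
Using the relation e = Gs * w / S
e = 2.61 * 0.16 / 0.73
e = 0.5721


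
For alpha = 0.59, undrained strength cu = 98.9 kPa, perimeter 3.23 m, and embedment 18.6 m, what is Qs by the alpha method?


Result: 3505.61 kN

Derivation:
Using Qs = alpha * cu * perimeter * L
Qs = 0.59 * 98.9 * 3.23 * 18.6
Qs = 3505.61 kN


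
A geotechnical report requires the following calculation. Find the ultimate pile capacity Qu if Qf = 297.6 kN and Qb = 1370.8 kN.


Result: 1668.4 kN

Derivation:
Using Qu = Qf + Qb
Qu = 297.6 + 1370.8
Qu = 1668.4 kN


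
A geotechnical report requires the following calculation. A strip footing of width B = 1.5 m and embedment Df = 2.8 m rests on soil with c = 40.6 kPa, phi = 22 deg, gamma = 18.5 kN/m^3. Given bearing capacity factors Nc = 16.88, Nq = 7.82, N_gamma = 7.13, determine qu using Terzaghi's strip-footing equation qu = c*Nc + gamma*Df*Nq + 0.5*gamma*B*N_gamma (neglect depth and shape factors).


Compute qu = c*Nc + gamma*Df*Nq + 0.5*gamma*B*N_gamma
Term 1: 40.6 * 16.88 = 685.328
Term 2: 18.5 * 2.8 * 7.82 = 405.076
Term 3: 0.5 * 18.5 * 1.5 * 7.13 = 98.92875
qu = 685.328 + 405.076 + 98.92875
qu = 1189.33 kPa


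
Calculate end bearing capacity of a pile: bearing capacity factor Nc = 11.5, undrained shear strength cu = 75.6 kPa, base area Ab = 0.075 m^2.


Result: 65.2 kN

Derivation:
Using Qb = Nc * cu * Ab
Qb = 11.5 * 75.6 * 0.075
Qb = 65.2 kN


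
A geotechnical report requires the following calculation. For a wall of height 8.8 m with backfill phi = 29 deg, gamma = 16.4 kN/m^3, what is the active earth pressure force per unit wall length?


Compute active earth pressure coefficient:
Ka = tan^2(45 - phi/2) = tan^2(30.5) = 0.346974
Compute active force:
Pa = 0.5 * Ka * gamma * H^2
Pa = 0.5 * 0.346974 * 16.4 * 8.8^2
Pa = 220.33 kN/m


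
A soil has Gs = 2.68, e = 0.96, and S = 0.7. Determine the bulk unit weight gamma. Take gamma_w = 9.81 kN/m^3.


Using gamma = gamma_w * (Gs + S*e) / (1 + e)
Numerator: Gs + S*e = 2.68 + 0.7*0.96 = 3.352
Denominator: 1 + e = 1 + 0.96 = 1.96
gamma = 9.81 * 3.352 / 1.96
gamma = 16.777 kN/m^3


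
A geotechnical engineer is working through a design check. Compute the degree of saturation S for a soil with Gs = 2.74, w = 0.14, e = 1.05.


Using S = Gs * w / e
S = 2.74 * 0.14 / 1.05
S = 0.3653


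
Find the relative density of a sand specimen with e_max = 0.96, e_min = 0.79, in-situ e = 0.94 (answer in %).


Result: 11.76 %

Derivation:
Using Dr = (e_max - e) / (e_max - e_min) * 100
e_max - e = 0.96 - 0.94 = 0.02
e_max - e_min = 0.96 - 0.79 = 0.17
Dr = 0.02 / 0.17 * 100
Dr = 11.76 %


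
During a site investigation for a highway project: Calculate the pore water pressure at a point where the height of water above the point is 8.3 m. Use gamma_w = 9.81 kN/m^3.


Result: 81.42 kPa

Derivation:
Using u = gamma_w * h_w
u = 9.81 * 8.3
u = 81.42 kPa


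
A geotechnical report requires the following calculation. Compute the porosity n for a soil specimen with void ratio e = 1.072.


Using the relation n = e / (1 + e)
n = 1.072 / (1 + 1.072)
n = 1.072 / 2.072
n = 0.5174


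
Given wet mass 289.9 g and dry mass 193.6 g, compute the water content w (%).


Using w = (m_wet - m_dry) / m_dry * 100
m_wet - m_dry = 289.9 - 193.6 = 96.3 g
w = 96.3 / 193.6 * 100
w = 49.74 %


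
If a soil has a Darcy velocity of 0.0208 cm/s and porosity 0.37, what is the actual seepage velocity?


Using v_s = v_d / n
v_s = 0.0208 / 0.37
v_s = 0.05622 cm/s


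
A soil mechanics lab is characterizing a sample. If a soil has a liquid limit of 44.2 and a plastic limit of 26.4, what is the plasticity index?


Result: 17.8

Derivation:
Using PI = LL - PL
PI = 44.2 - 26.4
PI = 17.8


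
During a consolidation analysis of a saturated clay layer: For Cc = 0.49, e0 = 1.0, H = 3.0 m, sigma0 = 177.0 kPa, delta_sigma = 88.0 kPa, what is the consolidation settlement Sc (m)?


Result: 0.1288 m

Derivation:
Using Sc = Cc * H / (1 + e0) * log10((sigma0 + delta_sigma) / sigma0)
Stress ratio = (177.0 + 88.0) / 177.0 = 1.49718
log10(1.49718) = 0.175273
Cc * H / (1 + e0) = 0.49 * 3.0 / (1 + 1.0) = 0.735
Sc = 0.735 * 0.175273
Sc = 0.1288 m


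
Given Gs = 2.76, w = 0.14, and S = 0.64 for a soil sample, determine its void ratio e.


Result: 0.6038

Derivation:
Using the relation e = Gs * w / S
e = 2.76 * 0.14 / 0.64
e = 0.6038


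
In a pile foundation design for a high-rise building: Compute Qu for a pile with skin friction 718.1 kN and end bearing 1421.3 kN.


Using Qu = Qf + Qb
Qu = 718.1 + 1421.3
Qu = 2139.4 kN


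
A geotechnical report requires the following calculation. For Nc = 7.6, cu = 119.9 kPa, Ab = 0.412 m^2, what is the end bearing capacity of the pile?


Using Qb = Nc * cu * Ab
Qb = 7.6 * 119.9 * 0.412
Qb = 375.43 kN


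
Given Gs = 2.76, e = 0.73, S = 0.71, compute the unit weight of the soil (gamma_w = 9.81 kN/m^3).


Result: 18.59 kN/m^3

Derivation:
Using gamma = gamma_w * (Gs + S*e) / (1 + e)
Numerator: Gs + S*e = 2.76 + 0.71*0.73 = 3.2783
Denominator: 1 + e = 1 + 0.73 = 1.73
gamma = 9.81 * 3.2783 / 1.73
gamma = 18.59 kN/m^3


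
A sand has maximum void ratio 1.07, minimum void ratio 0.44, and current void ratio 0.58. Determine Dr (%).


Using Dr = (e_max - e) / (e_max - e_min) * 100
e_max - e = 1.07 - 0.58 = 0.49
e_max - e_min = 1.07 - 0.44 = 0.63
Dr = 0.49 / 0.63 * 100
Dr = 77.78 %


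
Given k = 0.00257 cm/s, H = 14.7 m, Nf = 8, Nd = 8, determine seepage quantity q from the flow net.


Convert k to m/s for unit consistency with H:
k = 0.00257 cm/s = 0.00257 / 100 m/s = 2.57e-05 m/s
Using q = k * H * Nf / Nd
Nf / Nd = 8 / 8 = 1.0
q = 2.57e-05 * 14.7 * 1.0
q = 0.0003778 m^3/s per m


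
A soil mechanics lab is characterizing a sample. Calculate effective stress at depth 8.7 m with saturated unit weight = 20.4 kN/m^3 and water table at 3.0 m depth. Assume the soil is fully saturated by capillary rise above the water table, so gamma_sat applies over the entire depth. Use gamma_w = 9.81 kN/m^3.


Total stress = gamma_sat * depth
sigma = 20.4 * 8.7 = 177.48 kPa
Pore water pressure u = gamma_w * (depth - d_wt)
u = 9.81 * (8.7 - 3.0) = 55.917 kPa
Effective stress = sigma - u
sigma' = 177.48 - 55.917 = 121.56 kPa


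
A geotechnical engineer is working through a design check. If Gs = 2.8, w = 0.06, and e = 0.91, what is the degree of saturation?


Using S = Gs * w / e
S = 2.8 * 0.06 / 0.91
S = 0.1846


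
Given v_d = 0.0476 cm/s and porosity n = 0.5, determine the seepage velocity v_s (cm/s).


Using v_s = v_d / n
v_s = 0.0476 / 0.5
v_s = 0.0952 cm/s


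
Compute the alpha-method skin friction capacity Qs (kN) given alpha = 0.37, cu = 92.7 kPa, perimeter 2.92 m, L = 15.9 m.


Using Qs = alpha * cu * perimeter * L
Qs = 0.37 * 92.7 * 2.92 * 15.9
Qs = 1592.43 kN


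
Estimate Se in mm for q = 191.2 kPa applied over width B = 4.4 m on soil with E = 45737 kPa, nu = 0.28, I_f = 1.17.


Result: 19.834 mm

Derivation:
Using Se = q * B * (1 - nu^2) * I_f / E
1 - nu^2 = 1 - 0.28^2 = 0.9216
Se = 191.2 * 4.4 * 0.9216 * 1.17 / 45737
Se = 0.019834 m
Convert to mm: Se = 0.019834 * 1000 = 19.834 mm


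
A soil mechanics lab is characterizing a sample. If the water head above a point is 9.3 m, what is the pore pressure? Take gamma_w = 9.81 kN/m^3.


Using u = gamma_w * h_w
u = 9.81 * 9.3
u = 91.23 kPa


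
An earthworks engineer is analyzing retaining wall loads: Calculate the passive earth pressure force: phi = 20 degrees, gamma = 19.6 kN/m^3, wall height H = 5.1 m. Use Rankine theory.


Result: 519.89 kN/m

Derivation:
Compute passive earth pressure coefficient:
Kp = tan^2(45 + phi/2) = tan^2(55.0) = 2.039607
Compute passive force:
Pp = 0.5 * Kp * gamma * H^2
Pp = 0.5 * 2.039607 * 19.6 * 5.1^2
Pp = 519.89 kN/m


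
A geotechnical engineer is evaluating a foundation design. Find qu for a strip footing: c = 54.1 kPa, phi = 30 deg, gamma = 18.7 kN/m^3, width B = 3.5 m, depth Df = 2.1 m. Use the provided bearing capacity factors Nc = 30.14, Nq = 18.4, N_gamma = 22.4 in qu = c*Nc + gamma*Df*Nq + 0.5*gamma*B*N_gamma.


Compute qu = c*Nc + gamma*Df*Nq + 0.5*gamma*B*N_gamma
Term 1: 54.1 * 30.14 = 1630.574
Term 2: 18.7 * 2.1 * 18.4 = 722.568
Term 3: 0.5 * 18.7 * 3.5 * 22.4 = 733.04
qu = 1630.574 + 722.568 + 733.04
qu = 3086.18 kPa


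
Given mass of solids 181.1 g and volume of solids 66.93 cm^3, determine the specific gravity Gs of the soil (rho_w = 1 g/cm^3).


Using Gs = m_s / (V_s * rho_w)
Since rho_w = 1 g/cm^3:
Gs = 181.1 / 66.93
Gs = 2.706


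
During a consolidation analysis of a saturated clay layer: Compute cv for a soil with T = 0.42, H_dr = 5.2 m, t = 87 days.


Using cv = T * H_dr^2 / t
H_dr^2 = 5.2^2 = 27.04
cv = 0.42 * 27.04 / 87
cv = 0.13054 m^2/day


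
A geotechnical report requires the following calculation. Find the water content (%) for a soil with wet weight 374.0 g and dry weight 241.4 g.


Result: 54.93 %

Derivation:
Using w = (m_wet - m_dry) / m_dry * 100
m_wet - m_dry = 374.0 - 241.4 = 132.6 g
w = 132.6 / 241.4 * 100
w = 54.93 %


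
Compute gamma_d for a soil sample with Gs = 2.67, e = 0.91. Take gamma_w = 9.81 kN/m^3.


Using gamma_d = Gs * gamma_w / (1 + e)
gamma_d = 2.67 * 9.81 / (1 + 0.91)
gamma_d = 2.67 * 9.81 / 1.91
gamma_d = 13.713 kN/m^3


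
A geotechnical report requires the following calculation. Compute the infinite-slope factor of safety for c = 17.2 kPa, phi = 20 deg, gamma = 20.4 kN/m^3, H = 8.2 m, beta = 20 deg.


Using Fs = c / (gamma*H*sin(beta)*cos(beta)) + tan(phi)/tan(beta)
Cohesion contribution = 17.2 / (20.4*8.2*sin(20)*cos(20))
Cohesion contribution = 0.319924
Friction contribution = tan(20)/tan(20) = 1
Fs = 0.319924 + 1
Fs = 1.32


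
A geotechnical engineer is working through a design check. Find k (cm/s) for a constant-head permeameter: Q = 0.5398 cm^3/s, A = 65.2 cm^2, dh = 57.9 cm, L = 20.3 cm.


Result: 0.002903 cm/s

Derivation:
Compute hydraulic gradient:
i = dh / L = 57.9 / 20.3 = 2.85222
Then apply Darcy's law:
k = Q / (A * i)
k = 0.5398 / (65.2 * 2.85222)
k = 0.5398 / 185.965
k = 0.002903 cm/s


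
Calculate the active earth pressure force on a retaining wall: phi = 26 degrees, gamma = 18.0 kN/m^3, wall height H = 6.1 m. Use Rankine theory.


Compute active earth pressure coefficient:
Ka = tan^2(45 - phi/2) = tan^2(32.0) = 0.390462
Compute active force:
Pa = 0.5 * Ka * gamma * H^2
Pa = 0.5 * 0.390462 * 18.0 * 6.1^2
Pa = 130.76 kN/m


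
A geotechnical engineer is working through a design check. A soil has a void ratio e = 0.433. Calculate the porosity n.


Using the relation n = e / (1 + e)
n = 0.433 / (1 + 0.433)
n = 0.433 / 1.433
n = 0.3022


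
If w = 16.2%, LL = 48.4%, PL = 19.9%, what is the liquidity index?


First compute the plasticity index:
PI = LL - PL = 48.4 - 19.9 = 28.5
Then compute the liquidity index:
LI = (w - PL) / PI
LI = (16.2 - 19.9) / 28.5
LI = -0.13


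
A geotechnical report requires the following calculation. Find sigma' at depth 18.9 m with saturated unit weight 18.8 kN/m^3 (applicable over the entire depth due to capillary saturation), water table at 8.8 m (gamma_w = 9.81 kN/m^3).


Result: 256.24 kPa

Derivation:
Total stress = gamma_sat * depth
sigma = 18.8 * 18.9 = 355.32 kPa
Pore water pressure u = gamma_w * (depth - d_wt)
u = 9.81 * (18.9 - 8.8) = 99.081 kPa
Effective stress = sigma - u
sigma' = 355.32 - 99.081 = 256.24 kPa


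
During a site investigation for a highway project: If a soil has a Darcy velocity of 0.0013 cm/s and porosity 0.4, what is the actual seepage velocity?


Using v_s = v_d / n
v_s = 0.0013 / 0.4
v_s = 0.00325 cm/s


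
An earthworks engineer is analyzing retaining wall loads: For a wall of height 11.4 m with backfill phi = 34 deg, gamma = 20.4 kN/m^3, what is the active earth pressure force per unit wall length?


Result: 374.76 kN/m

Derivation:
Compute active earth pressure coefficient:
Ka = tan^2(45 - phi/2) = tan^2(28.0) = 0.282715
Compute active force:
Pa = 0.5 * Ka * gamma * H^2
Pa = 0.5 * 0.282715 * 20.4 * 11.4^2
Pa = 374.76 kN/m


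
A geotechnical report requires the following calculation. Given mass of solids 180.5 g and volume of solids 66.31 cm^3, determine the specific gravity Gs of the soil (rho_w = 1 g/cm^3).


Using Gs = m_s / (V_s * rho_w)
Since rho_w = 1 g/cm^3:
Gs = 180.5 / 66.31
Gs = 2.722


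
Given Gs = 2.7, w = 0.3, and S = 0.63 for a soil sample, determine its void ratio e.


Result: 1.2857

Derivation:
Using the relation e = Gs * w / S
e = 2.7 * 0.3 / 0.63
e = 1.2857


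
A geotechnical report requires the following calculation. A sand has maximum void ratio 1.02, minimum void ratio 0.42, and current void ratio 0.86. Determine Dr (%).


Using Dr = (e_max - e) / (e_max - e_min) * 100
e_max - e = 1.02 - 0.86 = 0.16
e_max - e_min = 1.02 - 0.42 = 0.6
Dr = 0.16 / 0.6 * 100
Dr = 26.67 %


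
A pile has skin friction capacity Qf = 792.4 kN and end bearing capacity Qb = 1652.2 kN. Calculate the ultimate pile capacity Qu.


Using Qu = Qf + Qb
Qu = 792.4 + 1652.2
Qu = 2444.6 kN


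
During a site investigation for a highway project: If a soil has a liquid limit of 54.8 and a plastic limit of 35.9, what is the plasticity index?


Using PI = LL - PL
PI = 54.8 - 35.9
PI = 18.9


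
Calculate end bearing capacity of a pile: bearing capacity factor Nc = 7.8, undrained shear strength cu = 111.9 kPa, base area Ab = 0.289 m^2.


Using Qb = Nc * cu * Ab
Qb = 7.8 * 111.9 * 0.289
Qb = 252.24 kN


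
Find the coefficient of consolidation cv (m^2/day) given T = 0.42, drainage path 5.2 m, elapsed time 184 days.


Result: 0.06172 m^2/day

Derivation:
Using cv = T * H_dr^2 / t
H_dr^2 = 5.2^2 = 27.04
cv = 0.42 * 27.04 / 184
cv = 0.06172 m^2/day


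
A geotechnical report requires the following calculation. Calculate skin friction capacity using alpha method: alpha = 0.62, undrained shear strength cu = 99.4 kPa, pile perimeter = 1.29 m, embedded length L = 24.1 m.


Result: 1915.95 kN

Derivation:
Using Qs = alpha * cu * perimeter * L
Qs = 0.62 * 99.4 * 1.29 * 24.1
Qs = 1915.95 kN


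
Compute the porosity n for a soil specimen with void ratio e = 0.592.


Result: 0.3719

Derivation:
Using the relation n = e / (1 + e)
n = 0.592 / (1 + 0.592)
n = 0.592 / 1.592
n = 0.3719


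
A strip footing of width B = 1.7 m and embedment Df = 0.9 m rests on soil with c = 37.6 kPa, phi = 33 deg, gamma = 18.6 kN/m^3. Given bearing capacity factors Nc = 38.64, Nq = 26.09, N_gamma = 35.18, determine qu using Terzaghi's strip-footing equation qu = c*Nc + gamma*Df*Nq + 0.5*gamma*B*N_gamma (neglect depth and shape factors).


Compute qu = c*Nc + gamma*Df*Nq + 0.5*gamma*B*N_gamma
Term 1: 37.6 * 38.64 = 1452.864
Term 2: 18.6 * 0.9 * 26.09 = 436.7466
Term 3: 0.5 * 18.6 * 1.7 * 35.18 = 556.1958
qu = 1452.864 + 436.7466 + 556.1958
qu = 2445.81 kPa


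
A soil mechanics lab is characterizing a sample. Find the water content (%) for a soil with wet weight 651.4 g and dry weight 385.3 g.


Using w = (m_wet - m_dry) / m_dry * 100
m_wet - m_dry = 651.4 - 385.3 = 266.1 g
w = 266.1 / 385.3 * 100
w = 69.06 %


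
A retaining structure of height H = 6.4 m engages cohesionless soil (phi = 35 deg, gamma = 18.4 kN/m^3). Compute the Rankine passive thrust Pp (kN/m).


Compute passive earth pressure coefficient:
Kp = tan^2(45 + phi/2) = tan^2(62.5) = 3.690172
Compute passive force:
Pp = 0.5 * Kp * gamma * H^2
Pp = 0.5 * 3.690172 * 18.4 * 6.4^2
Pp = 1390.58 kN/m


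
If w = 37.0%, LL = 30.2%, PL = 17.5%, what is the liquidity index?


First compute the plasticity index:
PI = LL - PL = 30.2 - 17.5 = 12.7
Then compute the liquidity index:
LI = (w - PL) / PI
LI = (37.0 - 17.5) / 12.7
LI = 1.535


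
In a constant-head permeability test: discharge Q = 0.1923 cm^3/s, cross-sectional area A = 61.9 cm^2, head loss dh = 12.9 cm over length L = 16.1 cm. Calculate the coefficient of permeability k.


Result: 0.003877 cm/s

Derivation:
Compute hydraulic gradient:
i = dh / L = 12.9 / 16.1 = 0.801242
Then apply Darcy's law:
k = Q / (A * i)
k = 0.1923 / (61.9 * 0.801242)
k = 0.1923 / 49.5969
k = 0.003877 cm/s


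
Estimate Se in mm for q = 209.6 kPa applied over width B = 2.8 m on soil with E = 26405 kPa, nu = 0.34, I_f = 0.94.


Using Se = q * B * (1 - nu^2) * I_f / E
1 - nu^2 = 1 - 0.34^2 = 0.8844
Se = 209.6 * 2.8 * 0.8844 * 0.94 / 26405
Se = 0.018477 m
Convert to mm: Se = 0.018477 * 1000 = 18.477 mm


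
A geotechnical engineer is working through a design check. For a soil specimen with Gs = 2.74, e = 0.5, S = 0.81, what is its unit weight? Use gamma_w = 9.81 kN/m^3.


Using gamma = gamma_w * (Gs + S*e) / (1 + e)
Numerator: Gs + S*e = 2.74 + 0.81*0.5 = 3.145
Denominator: 1 + e = 1 + 0.5 = 1.5
gamma = 9.81 * 3.145 / 1.5
gamma = 20.568 kN/m^3


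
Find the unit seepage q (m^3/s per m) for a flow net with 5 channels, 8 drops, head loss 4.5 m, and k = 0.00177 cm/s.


Result: 4.978e-05 m^3/s per m

Derivation:
Convert k to m/s for unit consistency with H:
k = 0.00177 cm/s = 0.00177 / 100 m/s = 1.77e-05 m/s
Using q = k * H * Nf / Nd
Nf / Nd = 5 / 8 = 0.625
q = 1.77e-05 * 4.5 * 0.625
q = 4.978e-05 m^3/s per m


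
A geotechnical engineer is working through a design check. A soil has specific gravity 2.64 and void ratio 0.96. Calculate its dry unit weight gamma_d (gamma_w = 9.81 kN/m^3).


Result: 13.213 kN/m^3

Derivation:
Using gamma_d = Gs * gamma_w / (1 + e)
gamma_d = 2.64 * 9.81 / (1 + 0.96)
gamma_d = 2.64 * 9.81 / 1.96
gamma_d = 13.213 kN/m^3


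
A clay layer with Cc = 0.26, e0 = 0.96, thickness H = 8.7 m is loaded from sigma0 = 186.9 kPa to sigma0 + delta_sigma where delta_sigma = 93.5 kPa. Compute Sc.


Using Sc = Cc * H / (1 + e0) * log10((sigma0 + delta_sigma) / sigma0)
Stress ratio = (186.9 + 93.5) / 186.9 = 1.50027
log10(1.50027) = 0.176169
Cc * H / (1 + e0) = 0.26 * 8.7 / (1 + 0.96) = 1.15408
Sc = 1.15408 * 0.176169
Sc = 0.2033 m


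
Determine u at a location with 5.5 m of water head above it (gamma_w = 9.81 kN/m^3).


Using u = gamma_w * h_w
u = 9.81 * 5.5
u = 53.96 kPa


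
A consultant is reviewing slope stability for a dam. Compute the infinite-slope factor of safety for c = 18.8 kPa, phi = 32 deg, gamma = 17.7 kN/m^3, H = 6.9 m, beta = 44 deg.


Using Fs = c / (gamma*H*sin(beta)*cos(beta)) + tan(phi)/tan(beta)
Cohesion contribution = 18.8 / (17.7*6.9*sin(44)*cos(44))
Cohesion contribution = 0.308056
Friction contribution = tan(32)/tan(44) = 0.647071
Fs = 0.308056 + 0.647071
Fs = 0.955


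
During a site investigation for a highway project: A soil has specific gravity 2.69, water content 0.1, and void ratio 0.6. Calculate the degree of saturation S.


Using S = Gs * w / e
S = 2.69 * 0.1 / 0.6
S = 0.4483


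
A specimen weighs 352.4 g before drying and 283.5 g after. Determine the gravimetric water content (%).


Result: 24.3 %

Derivation:
Using w = (m_wet - m_dry) / m_dry * 100
m_wet - m_dry = 352.4 - 283.5 = 68.9 g
w = 68.9 / 283.5 * 100
w = 24.3 %


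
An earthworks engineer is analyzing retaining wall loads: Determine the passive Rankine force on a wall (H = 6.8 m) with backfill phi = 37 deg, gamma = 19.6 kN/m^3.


Result: 1822.94 kN/m

Derivation:
Compute passive earth pressure coefficient:
Kp = tan^2(45 + phi/2) = tan^2(63.5) = 4.022791
Compute passive force:
Pp = 0.5 * Kp * gamma * H^2
Pp = 0.5 * 4.022791 * 19.6 * 6.8^2
Pp = 1822.94 kN/m


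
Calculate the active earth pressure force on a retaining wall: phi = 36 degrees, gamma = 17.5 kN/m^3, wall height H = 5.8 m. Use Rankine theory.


Compute active earth pressure coefficient:
Ka = tan^2(45 - phi/2) = tan^2(27.0) = 0.259616
Compute active force:
Pa = 0.5 * Ka * gamma * H^2
Pa = 0.5 * 0.259616 * 17.5 * 5.8^2
Pa = 76.42 kN/m


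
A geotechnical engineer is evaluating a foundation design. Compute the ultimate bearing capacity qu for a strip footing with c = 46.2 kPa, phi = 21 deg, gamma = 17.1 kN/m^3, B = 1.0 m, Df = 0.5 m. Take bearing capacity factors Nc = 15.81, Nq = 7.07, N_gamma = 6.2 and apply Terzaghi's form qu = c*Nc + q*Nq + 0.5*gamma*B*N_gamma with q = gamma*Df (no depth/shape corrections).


Result: 843.88 kPa

Derivation:
Compute qu = c*Nc + gamma*Df*Nq + 0.5*gamma*B*N_gamma
Term 1: 46.2 * 15.81 = 730.422
Term 2: 17.1 * 0.5 * 7.07 = 60.4485
Term 3: 0.5 * 17.1 * 1.0 * 6.2 = 53.01
qu = 730.422 + 60.4485 + 53.01
qu = 843.88 kPa


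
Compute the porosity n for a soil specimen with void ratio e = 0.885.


Result: 0.4695

Derivation:
Using the relation n = e / (1 + e)
n = 0.885 / (1 + 0.885)
n = 0.885 / 1.885
n = 0.4695


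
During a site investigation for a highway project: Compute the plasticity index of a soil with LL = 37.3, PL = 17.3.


Result: 20.0

Derivation:
Using PI = LL - PL
PI = 37.3 - 17.3
PI = 20.0


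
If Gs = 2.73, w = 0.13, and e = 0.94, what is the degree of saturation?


Using S = Gs * w / e
S = 2.73 * 0.13 / 0.94
S = 0.3776


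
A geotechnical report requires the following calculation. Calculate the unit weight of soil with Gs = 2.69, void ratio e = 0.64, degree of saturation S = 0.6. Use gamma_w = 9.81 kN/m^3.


Result: 18.388 kN/m^3

Derivation:
Using gamma = gamma_w * (Gs + S*e) / (1 + e)
Numerator: Gs + S*e = 2.69 + 0.6*0.64 = 3.074
Denominator: 1 + e = 1 + 0.64 = 1.64
gamma = 9.81 * 3.074 / 1.64
gamma = 18.388 kN/m^3


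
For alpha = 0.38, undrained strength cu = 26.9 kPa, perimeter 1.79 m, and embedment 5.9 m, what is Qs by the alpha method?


Result: 107.95 kN

Derivation:
Using Qs = alpha * cu * perimeter * L
Qs = 0.38 * 26.9 * 1.79 * 5.9
Qs = 107.95 kN


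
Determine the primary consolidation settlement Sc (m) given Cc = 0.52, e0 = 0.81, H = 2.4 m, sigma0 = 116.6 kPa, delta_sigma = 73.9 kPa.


Result: 0.147 m

Derivation:
Using Sc = Cc * H / (1 + e0) * log10((sigma0 + delta_sigma) / sigma0)
Stress ratio = (116.6 + 73.9) / 116.6 = 1.63379
log10(1.63379) = 0.213196
Cc * H / (1 + e0) = 0.52 * 2.4 / (1 + 0.81) = 0.689503
Sc = 0.689503 * 0.213196
Sc = 0.147 m


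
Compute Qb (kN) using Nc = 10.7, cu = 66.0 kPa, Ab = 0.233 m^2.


Result: 164.54 kN

Derivation:
Using Qb = Nc * cu * Ab
Qb = 10.7 * 66.0 * 0.233
Qb = 164.54 kN


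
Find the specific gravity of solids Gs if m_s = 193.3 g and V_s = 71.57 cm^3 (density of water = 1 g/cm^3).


Using Gs = m_s / (V_s * rho_w)
Since rho_w = 1 g/cm^3:
Gs = 193.3 / 71.57
Gs = 2.701


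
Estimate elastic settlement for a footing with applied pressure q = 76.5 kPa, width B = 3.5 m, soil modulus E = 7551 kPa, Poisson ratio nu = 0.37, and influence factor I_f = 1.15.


Using Se = q * B * (1 - nu^2) * I_f / E
1 - nu^2 = 1 - 0.37^2 = 0.8631
Se = 76.5 * 3.5 * 0.8631 * 1.15 / 7551
Se = 0.035195 m
Convert to mm: Se = 0.035195 * 1000 = 35.195 mm


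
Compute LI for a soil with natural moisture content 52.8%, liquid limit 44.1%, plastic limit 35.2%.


First compute the plasticity index:
PI = LL - PL = 44.1 - 35.2 = 8.9
Then compute the liquidity index:
LI = (w - PL) / PI
LI = (52.8 - 35.2) / 8.9
LI = 1.978


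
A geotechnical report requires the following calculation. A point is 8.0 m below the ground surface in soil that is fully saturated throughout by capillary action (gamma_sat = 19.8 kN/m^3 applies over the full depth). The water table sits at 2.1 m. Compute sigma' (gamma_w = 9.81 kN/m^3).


Total stress = gamma_sat * depth
sigma = 19.8 * 8.0 = 158.4 kPa
Pore water pressure u = gamma_w * (depth - d_wt)
u = 9.81 * (8.0 - 2.1) = 57.879 kPa
Effective stress = sigma - u
sigma' = 158.4 - 57.879 = 100.52 kPa


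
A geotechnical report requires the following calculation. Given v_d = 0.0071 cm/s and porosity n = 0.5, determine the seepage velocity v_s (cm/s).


Using v_s = v_d / n
v_s = 0.0071 / 0.5
v_s = 0.0142 cm/s


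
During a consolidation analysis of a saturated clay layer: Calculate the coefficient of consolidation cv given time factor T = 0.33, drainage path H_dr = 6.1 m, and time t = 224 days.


Using cv = T * H_dr^2 / t
H_dr^2 = 6.1^2 = 37.21
cv = 0.33 * 37.21 / 224
cv = 0.05482 m^2/day


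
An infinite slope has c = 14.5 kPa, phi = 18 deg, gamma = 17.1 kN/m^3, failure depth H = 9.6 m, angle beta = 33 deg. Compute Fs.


Using Fs = c / (gamma*H*sin(beta)*cos(beta)) + tan(phi)/tan(beta)
Cohesion contribution = 14.5 / (17.1*9.6*sin(33)*cos(33))
Cohesion contribution = 0.193375
Friction contribution = tan(18)/tan(33) = 0.500332
Fs = 0.193375 + 0.500332
Fs = 0.694


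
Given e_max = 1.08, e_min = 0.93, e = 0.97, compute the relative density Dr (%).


Result: 73.33 %

Derivation:
Using Dr = (e_max - e) / (e_max - e_min) * 100
e_max - e = 1.08 - 0.97 = 0.11
e_max - e_min = 1.08 - 0.93 = 0.15
Dr = 0.11 / 0.15 * 100
Dr = 73.33 %


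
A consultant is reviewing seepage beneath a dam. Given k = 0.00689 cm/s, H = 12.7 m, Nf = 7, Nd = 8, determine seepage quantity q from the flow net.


Convert k to m/s for unit consistency with H:
k = 0.00689 cm/s = 0.00689 / 100 m/s = 6.89e-05 m/s
Using q = k * H * Nf / Nd
Nf / Nd = 7 / 8 = 0.875
q = 6.89e-05 * 12.7 * 0.875
q = 0.0007657 m^3/s per m


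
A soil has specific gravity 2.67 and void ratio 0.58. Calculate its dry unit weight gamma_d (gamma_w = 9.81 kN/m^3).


Using gamma_d = Gs * gamma_w / (1 + e)
gamma_d = 2.67 * 9.81 / (1 + 0.58)
gamma_d = 2.67 * 9.81 / 1.58
gamma_d = 16.578 kN/m^3


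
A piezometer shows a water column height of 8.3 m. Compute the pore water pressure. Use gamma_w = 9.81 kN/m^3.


Using u = gamma_w * h_w
u = 9.81 * 8.3
u = 81.42 kPa


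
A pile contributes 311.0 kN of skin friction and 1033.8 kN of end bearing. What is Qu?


Result: 1344.8 kN

Derivation:
Using Qu = Qf + Qb
Qu = 311.0 + 1033.8
Qu = 1344.8 kN


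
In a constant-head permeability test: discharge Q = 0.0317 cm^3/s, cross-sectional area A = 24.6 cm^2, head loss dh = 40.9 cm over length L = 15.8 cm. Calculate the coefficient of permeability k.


Result: 0.000498 cm/s

Derivation:
Compute hydraulic gradient:
i = dh / L = 40.9 / 15.8 = 2.58861
Then apply Darcy's law:
k = Q / (A * i)
k = 0.0317 / (24.6 * 2.58861)
k = 0.0317 / 63.6797
k = 0.000498 cm/s


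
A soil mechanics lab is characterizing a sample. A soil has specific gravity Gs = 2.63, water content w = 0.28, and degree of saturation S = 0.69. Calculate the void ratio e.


Result: 1.0672

Derivation:
Using the relation e = Gs * w / S
e = 2.63 * 0.28 / 0.69
e = 1.0672


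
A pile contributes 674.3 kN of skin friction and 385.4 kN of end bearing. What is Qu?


Using Qu = Qf + Qb
Qu = 674.3 + 385.4
Qu = 1059.7 kN
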